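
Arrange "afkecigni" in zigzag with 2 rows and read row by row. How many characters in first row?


Zigzag "afkecigni" into 2 rows:
Placing characters:
  'a' => row 0
  'f' => row 1
  'k' => row 0
  'e' => row 1
  'c' => row 0
  'i' => row 1
  'g' => row 0
  'n' => row 1
  'i' => row 0
Rows:
  Row 0: "akcgi"
  Row 1: "fein"
First row length: 5

5


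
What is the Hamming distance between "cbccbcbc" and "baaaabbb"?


Comparing "cbccbcbc" and "baaaabbb" position by position:
  Position 0: 'c' vs 'b' => differ
  Position 1: 'b' vs 'a' => differ
  Position 2: 'c' vs 'a' => differ
  Position 3: 'c' vs 'a' => differ
  Position 4: 'b' vs 'a' => differ
  Position 5: 'c' vs 'b' => differ
  Position 6: 'b' vs 'b' => same
  Position 7: 'c' vs 'b' => differ
Total differences (Hamming distance): 7

7


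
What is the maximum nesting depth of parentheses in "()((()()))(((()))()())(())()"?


Input: "()((()()))(((()))()())(())()"
Tracking depth:
  Position 0 '(': depth becomes 1
  Position 1 ')': depth becomes 0
  Position 2 '(': depth becomes 1
  Position 3 '(': depth becomes 2
  Position 4 '(': depth becomes 3
  Position 5 ')': depth becomes 2
  Position 6 '(': depth becomes 3
  Position 7 ')': depth becomes 2
  Position 8 ')': depth becomes 1
  Position 9 ')': depth becomes 0
  Position 10 '(': depth becomes 1
  Position 11 '(': depth becomes 2
  Position 12 '(': depth becomes 3
  Position 13 '(': depth becomes 4
  Position 14 ')': depth becomes 3
  Position 15 ')': depth becomes 2
  Position 16 ')': depth becomes 1
  Position 17 '(': depth becomes 2
  Position 18 ')': depth becomes 1
  Position 19 '(': depth becomes 2
  Position 20 ')': depth becomes 1
  Position 21 ')': depth becomes 0
  Position 22 '(': depth becomes 1
  Position 23 '(': depth becomes 2
  Position 24 ')': depth becomes 1
  Position 25 ')': depth becomes 0
  Position 26 '(': depth becomes 1
  Position 27 ')': depth becomes 0
Maximum depth reached: 4

4


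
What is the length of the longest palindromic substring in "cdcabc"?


Input: "cdcabc"
Checking substrings for palindromes:
  [0:3] "cdc" (len 3) => palindrome
Longest palindromic substring: "cdc" with length 3

3


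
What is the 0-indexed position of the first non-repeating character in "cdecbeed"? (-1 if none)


Input: cdecbeed
Character frequencies:
  'b': 1
  'c': 2
  'd': 2
  'e': 3
Scanning left to right for freq == 1:
  Position 0 ('c'): freq=2, skip
  Position 1 ('d'): freq=2, skip
  Position 2 ('e'): freq=3, skip
  Position 3 ('c'): freq=2, skip
  Position 4 ('b'): unique! => answer = 4

4


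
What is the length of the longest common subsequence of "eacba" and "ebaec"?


LCS of "eacba" and "ebaec"
DP table:
           e    b    a    e    c
      0    0    0    0    0    0
  e   0    1    1    1    1    1
  a   0    1    1    2    2    2
  c   0    1    1    2    2    3
  b   0    1    2    2    2    3
  a   0    1    2    3    3    3
LCS length = dp[5][5] = 3

3


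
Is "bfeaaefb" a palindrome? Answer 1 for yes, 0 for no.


Input: bfeaaefb
Reversed: bfeaaefb
  Compare pos 0 ('b') with pos 7 ('b'): match
  Compare pos 1 ('f') with pos 6 ('f'): match
  Compare pos 2 ('e') with pos 5 ('e'): match
  Compare pos 3 ('a') with pos 4 ('a'): match
Result: palindrome

1


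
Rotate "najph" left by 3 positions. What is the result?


Input: "najph", rotate left by 3
First 3 characters: "naj"
Remaining characters: "ph"
Concatenate remaining + first: "ph" + "naj" = "phnaj"

phnaj


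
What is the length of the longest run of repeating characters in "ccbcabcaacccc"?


Input: "ccbcabcaacccc"
Scanning for longest run:
  Position 1 ('c'): continues run of 'c', length=2
  Position 2 ('b'): new char, reset run to 1
  Position 3 ('c'): new char, reset run to 1
  Position 4 ('a'): new char, reset run to 1
  Position 5 ('b'): new char, reset run to 1
  Position 6 ('c'): new char, reset run to 1
  Position 7 ('a'): new char, reset run to 1
  Position 8 ('a'): continues run of 'a', length=2
  Position 9 ('c'): new char, reset run to 1
  Position 10 ('c'): continues run of 'c', length=2
  Position 11 ('c'): continues run of 'c', length=3
  Position 12 ('c'): continues run of 'c', length=4
Longest run: 'c' with length 4

4


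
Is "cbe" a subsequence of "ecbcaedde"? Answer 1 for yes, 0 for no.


Check if "cbe" is a subsequence of "ecbcaedde"
Greedy scan:
  Position 0 ('e'): no match needed
  Position 1 ('c'): matches sub[0] = 'c'
  Position 2 ('b'): matches sub[1] = 'b'
  Position 3 ('c'): no match needed
  Position 4 ('a'): no match needed
  Position 5 ('e'): matches sub[2] = 'e'
  Position 6 ('d'): no match needed
  Position 7 ('d'): no match needed
  Position 8 ('e'): no match needed
All 3 characters matched => is a subsequence

1


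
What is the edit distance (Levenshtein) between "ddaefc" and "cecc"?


Computing edit distance: "ddaefc" -> "cecc"
DP table:
           c    e    c    c
      0    1    2    3    4
  d   1    1    2    3    4
  d   2    2    2    3    4
  a   3    3    3    3    4
  e   4    4    3    4    4
  f   5    5    4    4    5
  c   6    5    5    4    4
Edit distance = dp[6][4] = 4

4


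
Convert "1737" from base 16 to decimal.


Input: "1737" in base 16
Positional expansion:
  Digit '1' (value 1) x 16^3 = 4096
  Digit '7' (value 7) x 16^2 = 1792
  Digit '3' (value 3) x 16^1 = 48
  Digit '7' (value 7) x 16^0 = 7
Sum = 5943

5943


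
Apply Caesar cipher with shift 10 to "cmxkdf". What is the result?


Caesar cipher: shift "cmxkdf" by 10
  'c' (pos 2) + 10 = pos 12 = 'm'
  'm' (pos 12) + 10 = pos 22 = 'w'
  'x' (pos 23) + 10 = pos 7 = 'h'
  'k' (pos 10) + 10 = pos 20 = 'u'
  'd' (pos 3) + 10 = pos 13 = 'n'
  'f' (pos 5) + 10 = pos 15 = 'p'
Result: mwhunp

mwhunp


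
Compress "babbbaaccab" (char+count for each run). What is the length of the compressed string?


Input: babbbaaccab
Runs:
  'b' x 1 => "b1"
  'a' x 1 => "a1"
  'b' x 3 => "b3"
  'a' x 2 => "a2"
  'c' x 2 => "c2"
  'a' x 1 => "a1"
  'b' x 1 => "b1"
Compressed: "b1a1b3a2c2a1b1"
Compressed length: 14

14


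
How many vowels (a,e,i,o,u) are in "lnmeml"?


Input: lnmeml
Checking each character:
  'l' at position 0: consonant
  'n' at position 1: consonant
  'm' at position 2: consonant
  'e' at position 3: vowel (running total: 1)
  'm' at position 4: consonant
  'l' at position 5: consonant
Total vowels: 1

1


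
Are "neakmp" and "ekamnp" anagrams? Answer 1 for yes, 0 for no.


Strings: "neakmp", "ekamnp"
Sorted first:  aekmnp
Sorted second: aekmnp
Sorted forms match => anagrams

1


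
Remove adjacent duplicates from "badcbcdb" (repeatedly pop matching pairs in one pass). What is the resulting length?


Input: badcbcdb
Stack-based adjacent duplicate removal:
  Read 'b': push. Stack: b
  Read 'a': push. Stack: ba
  Read 'd': push. Stack: bad
  Read 'c': push. Stack: badc
  Read 'b': push. Stack: badcb
  Read 'c': push. Stack: badcbc
  Read 'd': push. Stack: badcbcd
  Read 'b': push. Stack: badcbcdb
Final stack: "badcbcdb" (length 8)

8


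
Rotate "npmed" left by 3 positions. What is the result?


Input: "npmed", rotate left by 3
First 3 characters: "npm"
Remaining characters: "ed"
Concatenate remaining + first: "ed" + "npm" = "ednpm"

ednpm


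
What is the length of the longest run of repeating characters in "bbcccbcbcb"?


Input: "bbcccbcbcb"
Scanning for longest run:
  Position 1 ('b'): continues run of 'b', length=2
  Position 2 ('c'): new char, reset run to 1
  Position 3 ('c'): continues run of 'c', length=2
  Position 4 ('c'): continues run of 'c', length=3
  Position 5 ('b'): new char, reset run to 1
  Position 6 ('c'): new char, reset run to 1
  Position 7 ('b'): new char, reset run to 1
  Position 8 ('c'): new char, reset run to 1
  Position 9 ('b'): new char, reset run to 1
Longest run: 'c' with length 3

3


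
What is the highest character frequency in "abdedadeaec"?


Input: abdedadeaec
Character counts:
  'a': 3
  'b': 1
  'c': 1
  'd': 3
  'e': 3
Maximum frequency: 3

3


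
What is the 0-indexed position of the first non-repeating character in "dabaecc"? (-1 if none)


Input: dabaecc
Character frequencies:
  'a': 2
  'b': 1
  'c': 2
  'd': 1
  'e': 1
Scanning left to right for freq == 1:
  Position 0 ('d'): unique! => answer = 0

0


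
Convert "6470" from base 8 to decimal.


Input: "6470" in base 8
Positional expansion:
  Digit '6' (value 6) x 8^3 = 3072
  Digit '4' (value 4) x 8^2 = 256
  Digit '7' (value 7) x 8^1 = 56
  Digit '0' (value 0) x 8^0 = 0
Sum = 3384

3384


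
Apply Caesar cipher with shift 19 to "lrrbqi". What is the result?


Caesar cipher: shift "lrrbqi" by 19
  'l' (pos 11) + 19 = pos 4 = 'e'
  'r' (pos 17) + 19 = pos 10 = 'k'
  'r' (pos 17) + 19 = pos 10 = 'k'
  'b' (pos 1) + 19 = pos 20 = 'u'
  'q' (pos 16) + 19 = pos 9 = 'j'
  'i' (pos 8) + 19 = pos 1 = 'b'
Result: ekkujb

ekkujb


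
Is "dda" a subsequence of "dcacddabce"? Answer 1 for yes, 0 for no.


Check if "dda" is a subsequence of "dcacddabce"
Greedy scan:
  Position 0 ('d'): matches sub[0] = 'd'
  Position 1 ('c'): no match needed
  Position 2 ('a'): no match needed
  Position 3 ('c'): no match needed
  Position 4 ('d'): matches sub[1] = 'd'
  Position 5 ('d'): no match needed
  Position 6 ('a'): matches sub[2] = 'a'
  Position 7 ('b'): no match needed
  Position 8 ('c'): no match needed
  Position 9 ('e'): no match needed
All 3 characters matched => is a subsequence

1


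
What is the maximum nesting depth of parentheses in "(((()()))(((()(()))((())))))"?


Input: "(((()()))(((()(()))((())))))"
Tracking depth:
  Position 0 '(': depth becomes 1
  Position 1 '(': depth becomes 2
  Position 2 '(': depth becomes 3
  Position 3 '(': depth becomes 4
  Position 4 ')': depth becomes 3
  Position 5 '(': depth becomes 4
  Position 6 ')': depth becomes 3
  Position 7 ')': depth becomes 2
  Position 8 ')': depth becomes 1
  Position 9 '(': depth becomes 2
  Position 10 '(': depth becomes 3
  Position 11 '(': depth becomes 4
  Position 12 '(': depth becomes 5
  Position 13 ')': depth becomes 4
  Position 14 '(': depth becomes 5
  Position 15 '(': depth becomes 6
  Position 16 ')': depth becomes 5
  Position 17 ')': depth becomes 4
  Position 18 ')': depth becomes 3
  Position 19 '(': depth becomes 4
  Position 20 '(': depth becomes 5
  Position 21 '(': depth becomes 6
  Position 22 ')': depth becomes 5
  Position 23 ')': depth becomes 4
  Position 24 ')': depth becomes 3
  Position 25 ')': depth becomes 2
  Position 26 ')': depth becomes 1
  Position 27 ')': depth becomes 0
Maximum depth reached: 6

6


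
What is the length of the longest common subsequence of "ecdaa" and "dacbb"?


LCS of "ecdaa" and "dacbb"
DP table:
           d    a    c    b    b
      0    0    0    0    0    0
  e   0    0    0    0    0    0
  c   0    0    0    1    1    1
  d   0    1    1    1    1    1
  a   0    1    2    2    2    2
  a   0    1    2    2    2    2
LCS length = dp[5][5] = 2

2


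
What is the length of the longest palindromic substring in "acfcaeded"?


Input: "acfcaeded"
Checking substrings for palindromes:
  [0:5] "acfca" (len 5) => palindrome
  [1:4] "cfc" (len 3) => palindrome
  [5:8] "ede" (len 3) => palindrome
  [6:9] "ded" (len 3) => palindrome
Longest palindromic substring: "acfca" with length 5

5


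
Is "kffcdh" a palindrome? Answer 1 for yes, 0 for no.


Input: kffcdh
Reversed: hdcffk
  Compare pos 0 ('k') with pos 5 ('h'): MISMATCH
  Compare pos 1 ('f') with pos 4 ('d'): MISMATCH
  Compare pos 2 ('f') with pos 3 ('c'): MISMATCH
Result: not a palindrome

0


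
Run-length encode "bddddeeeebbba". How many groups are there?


Input: bddddeeeebbba
Scanning for consecutive runs:
  Group 1: 'b' x 1 (positions 0-0)
  Group 2: 'd' x 4 (positions 1-4)
  Group 3: 'e' x 4 (positions 5-8)
  Group 4: 'b' x 3 (positions 9-11)
  Group 5: 'a' x 1 (positions 12-12)
Total groups: 5

5


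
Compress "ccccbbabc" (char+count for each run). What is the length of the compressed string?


Input: ccccbbabc
Runs:
  'c' x 4 => "c4"
  'b' x 2 => "b2"
  'a' x 1 => "a1"
  'b' x 1 => "b1"
  'c' x 1 => "c1"
Compressed: "c4b2a1b1c1"
Compressed length: 10

10


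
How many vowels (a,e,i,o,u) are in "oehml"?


Input: oehml
Checking each character:
  'o' at position 0: vowel (running total: 1)
  'e' at position 1: vowel (running total: 2)
  'h' at position 2: consonant
  'm' at position 3: consonant
  'l' at position 4: consonant
Total vowels: 2

2


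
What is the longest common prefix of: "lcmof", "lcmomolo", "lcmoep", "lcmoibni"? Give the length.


Words: lcmof, lcmomolo, lcmoep, lcmoibni
  Position 0: all 'l' => match
  Position 1: all 'c' => match
  Position 2: all 'm' => match
  Position 3: all 'o' => match
  Position 4: ('f', 'm', 'e', 'i') => mismatch, stop
LCP = "lcmo" (length 4)

4


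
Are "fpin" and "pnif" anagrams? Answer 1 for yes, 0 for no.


Strings: "fpin", "pnif"
Sorted first:  finp
Sorted second: finp
Sorted forms match => anagrams

1


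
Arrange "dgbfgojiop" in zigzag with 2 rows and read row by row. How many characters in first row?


Zigzag "dgbfgojiop" into 2 rows:
Placing characters:
  'd' => row 0
  'g' => row 1
  'b' => row 0
  'f' => row 1
  'g' => row 0
  'o' => row 1
  'j' => row 0
  'i' => row 1
  'o' => row 0
  'p' => row 1
Rows:
  Row 0: "dbgjo"
  Row 1: "gfoip"
First row length: 5

5


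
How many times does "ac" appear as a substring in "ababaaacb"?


Searching for "ac" in "ababaaacb"
Scanning each position:
  Position 0: "ab" => no
  Position 1: "ba" => no
  Position 2: "ab" => no
  Position 3: "ba" => no
  Position 4: "aa" => no
  Position 5: "aa" => no
  Position 6: "ac" => MATCH
  Position 7: "cb" => no
Total occurrences: 1

1


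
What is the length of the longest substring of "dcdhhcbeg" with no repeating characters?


Input: "dcdhhcbeg"
Sliding window (track last position of each char):
  Position 0 ('d'): window [0,0] length 1 -- new best
  Position 1 ('c'): window [0,1] length 2 -- new best
  Position 2 ('d'): repeat (last at 0), move window start to 1
  Position 2 ('d'): window [1,2] length 2
  Position 3 ('h'): window [1,3] length 3 -- new best
  Position 4 ('h'): repeat (last at 3), move window start to 4
  Position 4 ('h'): window [4,4] length 1
  Position 5 ('c'): window [4,5] length 2
  Position 6 ('b'): window [4,6] length 3
  Position 7 ('e'): window [4,7] length 4 -- new best
  Position 8 ('g'): window [4,8] length 5 -- new best
Longest substring with no repeats: "hcbeg" with length 5

5


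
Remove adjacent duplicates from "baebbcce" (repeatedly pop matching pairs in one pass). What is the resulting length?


Input: baebbcce
Stack-based adjacent duplicate removal:
  Read 'b': push. Stack: b
  Read 'a': push. Stack: ba
  Read 'e': push. Stack: bae
  Read 'b': push. Stack: baeb
  Read 'b': matches stack top 'b' => pop. Stack: bae
  Read 'c': push. Stack: baec
  Read 'c': matches stack top 'c' => pop. Stack: bae
  Read 'e': matches stack top 'e' => pop. Stack: ba
Final stack: "ba" (length 2)

2


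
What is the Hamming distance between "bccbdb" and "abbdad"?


Comparing "bccbdb" and "abbdad" position by position:
  Position 0: 'b' vs 'a' => differ
  Position 1: 'c' vs 'b' => differ
  Position 2: 'c' vs 'b' => differ
  Position 3: 'b' vs 'd' => differ
  Position 4: 'd' vs 'a' => differ
  Position 5: 'b' vs 'd' => differ
Total differences (Hamming distance): 6

6


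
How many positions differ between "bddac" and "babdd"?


Comparing "bddac" and "babdd" position by position:
  Position 0: 'b' vs 'b' => same
  Position 1: 'd' vs 'a' => DIFFER
  Position 2: 'd' vs 'b' => DIFFER
  Position 3: 'a' vs 'd' => DIFFER
  Position 4: 'c' vs 'd' => DIFFER
Positions that differ: 4

4


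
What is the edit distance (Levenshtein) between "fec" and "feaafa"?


Computing edit distance: "fec" -> "feaafa"
DP table:
           f    e    a    a    f    a
      0    1    2    3    4    5    6
  f   1    0    1    2    3    4    5
  e   2    1    0    1    2    3    4
  c   3    2    1    1    2    3    4
Edit distance = dp[3][6] = 4

4


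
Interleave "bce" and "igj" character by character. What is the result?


Interleaving "bce" and "igj":
  Position 0: 'b' from first, 'i' from second => "bi"
  Position 1: 'c' from first, 'g' from second => "cg"
  Position 2: 'e' from first, 'j' from second => "ej"
Result: bicgej

bicgej


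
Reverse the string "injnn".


Input: injnn
Reading characters right to left:
  Position 4: 'n'
  Position 3: 'n'
  Position 2: 'j'
  Position 1: 'n'
  Position 0: 'i'
Reversed: nnjni

nnjni


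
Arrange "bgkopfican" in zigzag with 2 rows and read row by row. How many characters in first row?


Zigzag "bgkopfican" into 2 rows:
Placing characters:
  'b' => row 0
  'g' => row 1
  'k' => row 0
  'o' => row 1
  'p' => row 0
  'f' => row 1
  'i' => row 0
  'c' => row 1
  'a' => row 0
  'n' => row 1
Rows:
  Row 0: "bkpia"
  Row 1: "gofcn"
First row length: 5

5


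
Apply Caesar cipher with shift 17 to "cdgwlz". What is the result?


Caesar cipher: shift "cdgwlz" by 17
  'c' (pos 2) + 17 = pos 19 = 't'
  'd' (pos 3) + 17 = pos 20 = 'u'
  'g' (pos 6) + 17 = pos 23 = 'x'
  'w' (pos 22) + 17 = pos 13 = 'n'
  'l' (pos 11) + 17 = pos 2 = 'c'
  'z' (pos 25) + 17 = pos 16 = 'q'
Result: tuxncq

tuxncq


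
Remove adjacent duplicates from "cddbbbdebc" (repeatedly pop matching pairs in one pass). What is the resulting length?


Input: cddbbbdebc
Stack-based adjacent duplicate removal:
  Read 'c': push. Stack: c
  Read 'd': push. Stack: cd
  Read 'd': matches stack top 'd' => pop. Stack: c
  Read 'b': push. Stack: cb
  Read 'b': matches stack top 'b' => pop. Stack: c
  Read 'b': push. Stack: cb
  Read 'd': push. Stack: cbd
  Read 'e': push. Stack: cbde
  Read 'b': push. Stack: cbdeb
  Read 'c': push. Stack: cbdebc
Final stack: "cbdebc" (length 6)

6


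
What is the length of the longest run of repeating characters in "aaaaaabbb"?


Input: "aaaaaabbb"
Scanning for longest run:
  Position 1 ('a'): continues run of 'a', length=2
  Position 2 ('a'): continues run of 'a', length=3
  Position 3 ('a'): continues run of 'a', length=4
  Position 4 ('a'): continues run of 'a', length=5
  Position 5 ('a'): continues run of 'a', length=6
  Position 6 ('b'): new char, reset run to 1
  Position 7 ('b'): continues run of 'b', length=2
  Position 8 ('b'): continues run of 'b', length=3
Longest run: 'a' with length 6

6


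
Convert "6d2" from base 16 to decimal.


Input: "6d2" in base 16
Positional expansion:
  Digit '6' (value 6) x 16^2 = 1536
  Digit 'd' (value 13) x 16^1 = 208
  Digit '2' (value 2) x 16^0 = 2
Sum = 1746

1746


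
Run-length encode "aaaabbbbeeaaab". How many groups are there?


Input: aaaabbbbeeaaab
Scanning for consecutive runs:
  Group 1: 'a' x 4 (positions 0-3)
  Group 2: 'b' x 4 (positions 4-7)
  Group 3: 'e' x 2 (positions 8-9)
  Group 4: 'a' x 3 (positions 10-12)
  Group 5: 'b' x 1 (positions 13-13)
Total groups: 5

5


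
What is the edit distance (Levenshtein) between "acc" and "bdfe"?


Computing edit distance: "acc" -> "bdfe"
DP table:
           b    d    f    e
      0    1    2    3    4
  a   1    1    2    3    4
  c   2    2    2    3    4
  c   3    3    3    3    4
Edit distance = dp[3][4] = 4

4


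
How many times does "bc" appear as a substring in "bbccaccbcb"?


Searching for "bc" in "bbccaccbcb"
Scanning each position:
  Position 0: "bb" => no
  Position 1: "bc" => MATCH
  Position 2: "cc" => no
  Position 3: "ca" => no
  Position 4: "ac" => no
  Position 5: "cc" => no
  Position 6: "cb" => no
  Position 7: "bc" => MATCH
  Position 8: "cb" => no
Total occurrences: 2

2


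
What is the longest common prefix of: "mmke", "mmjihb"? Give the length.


Words: mmke, mmjihb
  Position 0: all 'm' => match
  Position 1: all 'm' => match
  Position 2: ('k', 'j') => mismatch, stop
LCP = "mm" (length 2)

2


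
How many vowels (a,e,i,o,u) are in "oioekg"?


Input: oioekg
Checking each character:
  'o' at position 0: vowel (running total: 1)
  'i' at position 1: vowel (running total: 2)
  'o' at position 2: vowel (running total: 3)
  'e' at position 3: vowel (running total: 4)
  'k' at position 4: consonant
  'g' at position 5: consonant
Total vowels: 4

4


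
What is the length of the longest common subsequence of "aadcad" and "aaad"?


LCS of "aadcad" and "aaad"
DP table:
           a    a    a    d
      0    0    0    0    0
  a   0    1    1    1    1
  a   0    1    2    2    2
  d   0    1    2    2    3
  c   0    1    2    2    3
  a   0    1    2    3    3
  d   0    1    2    3    4
LCS length = dp[6][4] = 4

4


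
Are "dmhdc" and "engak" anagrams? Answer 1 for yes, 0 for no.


Strings: "dmhdc", "engak"
Sorted first:  cddhm
Sorted second: aegkn
Differ at position 0: 'c' vs 'a' => not anagrams

0


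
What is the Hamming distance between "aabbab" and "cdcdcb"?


Comparing "aabbab" and "cdcdcb" position by position:
  Position 0: 'a' vs 'c' => differ
  Position 1: 'a' vs 'd' => differ
  Position 2: 'b' vs 'c' => differ
  Position 3: 'b' vs 'd' => differ
  Position 4: 'a' vs 'c' => differ
  Position 5: 'b' vs 'b' => same
Total differences (Hamming distance): 5

5


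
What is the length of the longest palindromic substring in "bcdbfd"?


Input: "bcdbfd"
Checking substrings for palindromes:
  No multi-char palindromic substrings found
Longest palindromic substring: "b" with length 1

1


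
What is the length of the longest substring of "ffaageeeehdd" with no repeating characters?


Input: "ffaageeeehdd"
Sliding window (track last position of each char):
  Position 0 ('f'): window [0,0] length 1 -- new best
  Position 1 ('f'): repeat (last at 0), move window start to 1
  Position 1 ('f'): window [1,1] length 1
  Position 2 ('a'): window [1,2] length 2 -- new best
  Position 3 ('a'): repeat (last at 2), move window start to 3
  Position 3 ('a'): window [3,3] length 1
  Position 4 ('g'): window [3,4] length 2
  Position 5 ('e'): window [3,5] length 3 -- new best
  Position 6 ('e'): repeat (last at 5), move window start to 6
  Position 6 ('e'): window [6,6] length 1
  Position 7 ('e'): repeat (last at 6), move window start to 7
  Position 7 ('e'): window [7,7] length 1
  Position 8 ('e'): repeat (last at 7), move window start to 8
  Position 8 ('e'): window [8,8] length 1
  Position 9 ('h'): window [8,9] length 2
  Position 10 ('d'): window [8,10] length 3
  Position 11 ('d'): repeat (last at 10), move window start to 11
  Position 11 ('d'): window [11,11] length 1
Longest substring with no repeats: "age" with length 3

3


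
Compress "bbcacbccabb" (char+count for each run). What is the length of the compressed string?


Input: bbcacbccabb
Runs:
  'b' x 2 => "b2"
  'c' x 1 => "c1"
  'a' x 1 => "a1"
  'c' x 1 => "c1"
  'b' x 1 => "b1"
  'c' x 2 => "c2"
  'a' x 1 => "a1"
  'b' x 2 => "b2"
Compressed: "b2c1a1c1b1c2a1b2"
Compressed length: 16

16


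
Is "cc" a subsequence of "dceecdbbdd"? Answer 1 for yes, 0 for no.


Check if "cc" is a subsequence of "dceecdbbdd"
Greedy scan:
  Position 0 ('d'): no match needed
  Position 1 ('c'): matches sub[0] = 'c'
  Position 2 ('e'): no match needed
  Position 3 ('e'): no match needed
  Position 4 ('c'): matches sub[1] = 'c'
  Position 5 ('d'): no match needed
  Position 6 ('b'): no match needed
  Position 7 ('b'): no match needed
  Position 8 ('d'): no match needed
  Position 9 ('d'): no match needed
All 2 characters matched => is a subsequence

1


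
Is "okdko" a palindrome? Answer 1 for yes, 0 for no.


Input: okdko
Reversed: okdko
  Compare pos 0 ('o') with pos 4 ('o'): match
  Compare pos 1 ('k') with pos 3 ('k'): match
Result: palindrome

1


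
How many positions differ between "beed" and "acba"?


Comparing "beed" and "acba" position by position:
  Position 0: 'b' vs 'a' => DIFFER
  Position 1: 'e' vs 'c' => DIFFER
  Position 2: 'e' vs 'b' => DIFFER
  Position 3: 'd' vs 'a' => DIFFER
Positions that differ: 4

4


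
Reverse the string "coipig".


Input: coipig
Reading characters right to left:
  Position 5: 'g'
  Position 4: 'i'
  Position 3: 'p'
  Position 2: 'i'
  Position 1: 'o'
  Position 0: 'c'
Reversed: gipioc

gipioc


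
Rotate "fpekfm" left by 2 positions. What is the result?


Input: "fpekfm", rotate left by 2
First 2 characters: "fp"
Remaining characters: "ekfm"
Concatenate remaining + first: "ekfm" + "fp" = "ekfmfp"

ekfmfp


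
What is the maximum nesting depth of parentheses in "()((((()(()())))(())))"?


Input: "()((((()(()())))(())))"
Tracking depth:
  Position 0 '(': depth becomes 1
  Position 1 ')': depth becomes 0
  Position 2 '(': depth becomes 1
  Position 3 '(': depth becomes 2
  Position 4 '(': depth becomes 3
  Position 5 '(': depth becomes 4
  Position 6 '(': depth becomes 5
  Position 7 ')': depth becomes 4
  Position 8 '(': depth becomes 5
  Position 9 '(': depth becomes 6
  Position 10 ')': depth becomes 5
  Position 11 '(': depth becomes 6
  Position 12 ')': depth becomes 5
  Position 13 ')': depth becomes 4
  Position 14 ')': depth becomes 3
  Position 15 ')': depth becomes 2
  Position 16 '(': depth becomes 3
  Position 17 '(': depth becomes 4
  Position 18 ')': depth becomes 3
  Position 19 ')': depth becomes 2
  Position 20 ')': depth becomes 1
  Position 21 ')': depth becomes 0
Maximum depth reached: 6

6


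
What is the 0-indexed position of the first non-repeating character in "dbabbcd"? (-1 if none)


Input: dbabbcd
Character frequencies:
  'a': 1
  'b': 3
  'c': 1
  'd': 2
Scanning left to right for freq == 1:
  Position 0 ('d'): freq=2, skip
  Position 1 ('b'): freq=3, skip
  Position 2 ('a'): unique! => answer = 2

2


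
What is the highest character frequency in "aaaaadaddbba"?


Input: aaaaadaddbba
Character counts:
  'a': 7
  'b': 2
  'd': 3
Maximum frequency: 7

7


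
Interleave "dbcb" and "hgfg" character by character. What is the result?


Interleaving "dbcb" and "hgfg":
  Position 0: 'd' from first, 'h' from second => "dh"
  Position 1: 'b' from first, 'g' from second => "bg"
  Position 2: 'c' from first, 'f' from second => "cf"
  Position 3: 'b' from first, 'g' from second => "bg"
Result: dhbgcfbg

dhbgcfbg


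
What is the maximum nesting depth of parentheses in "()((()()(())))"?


Input: "()((()()(())))"
Tracking depth:
  Position 0 '(': depth becomes 1
  Position 1 ')': depth becomes 0
  Position 2 '(': depth becomes 1
  Position 3 '(': depth becomes 2
  Position 4 '(': depth becomes 3
  Position 5 ')': depth becomes 2
  Position 6 '(': depth becomes 3
  Position 7 ')': depth becomes 2
  Position 8 '(': depth becomes 3
  Position 9 '(': depth becomes 4
  Position 10 ')': depth becomes 3
  Position 11 ')': depth becomes 2
  Position 12 ')': depth becomes 1
  Position 13 ')': depth becomes 0
Maximum depth reached: 4

4


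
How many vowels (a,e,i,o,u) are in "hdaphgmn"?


Input: hdaphgmn
Checking each character:
  'h' at position 0: consonant
  'd' at position 1: consonant
  'a' at position 2: vowel (running total: 1)
  'p' at position 3: consonant
  'h' at position 4: consonant
  'g' at position 5: consonant
  'm' at position 6: consonant
  'n' at position 7: consonant
Total vowels: 1

1


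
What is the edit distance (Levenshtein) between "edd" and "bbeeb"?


Computing edit distance: "edd" -> "bbeeb"
DP table:
           b    b    e    e    b
      0    1    2    3    4    5
  e   1    1    2    2    3    4
  d   2    2    2    3    3    4
  d   3    3    3    3    4    4
Edit distance = dp[3][5] = 4

4


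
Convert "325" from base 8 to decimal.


Input: "325" in base 8
Positional expansion:
  Digit '3' (value 3) x 8^2 = 192
  Digit '2' (value 2) x 8^1 = 16
  Digit '5' (value 5) x 8^0 = 5
Sum = 213

213


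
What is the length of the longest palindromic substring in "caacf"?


Input: "caacf"
Checking substrings for palindromes:
  [0:4] "caac" (len 4) => palindrome
  [1:3] "aa" (len 2) => palindrome
Longest palindromic substring: "caac" with length 4

4


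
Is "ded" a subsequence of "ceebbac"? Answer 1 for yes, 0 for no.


Check if "ded" is a subsequence of "ceebbac"
Greedy scan:
  Position 0 ('c'): no match needed
  Position 1 ('e'): no match needed
  Position 2 ('e'): no match needed
  Position 3 ('b'): no match needed
  Position 4 ('b'): no match needed
  Position 5 ('a'): no match needed
  Position 6 ('c'): no match needed
Only matched 0/3 characters => not a subsequence

0


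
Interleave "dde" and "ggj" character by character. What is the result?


Interleaving "dde" and "ggj":
  Position 0: 'd' from first, 'g' from second => "dg"
  Position 1: 'd' from first, 'g' from second => "dg"
  Position 2: 'e' from first, 'j' from second => "ej"
Result: dgdgej

dgdgej


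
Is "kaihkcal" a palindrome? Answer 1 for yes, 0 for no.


Input: kaihkcal
Reversed: lackhiak
  Compare pos 0 ('k') with pos 7 ('l'): MISMATCH
  Compare pos 1 ('a') with pos 6 ('a'): match
  Compare pos 2 ('i') with pos 5 ('c'): MISMATCH
  Compare pos 3 ('h') with pos 4 ('k'): MISMATCH
Result: not a palindrome

0


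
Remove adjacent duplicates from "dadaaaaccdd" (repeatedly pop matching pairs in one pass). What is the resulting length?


Input: dadaaaaccdd
Stack-based adjacent duplicate removal:
  Read 'd': push. Stack: d
  Read 'a': push. Stack: da
  Read 'd': push. Stack: dad
  Read 'a': push. Stack: dada
  Read 'a': matches stack top 'a' => pop. Stack: dad
  Read 'a': push. Stack: dada
  Read 'a': matches stack top 'a' => pop. Stack: dad
  Read 'c': push. Stack: dadc
  Read 'c': matches stack top 'c' => pop. Stack: dad
  Read 'd': matches stack top 'd' => pop. Stack: da
  Read 'd': push. Stack: dad
Final stack: "dad" (length 3)

3


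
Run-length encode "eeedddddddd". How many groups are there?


Input: eeedddddddd
Scanning for consecutive runs:
  Group 1: 'e' x 3 (positions 0-2)
  Group 2: 'd' x 8 (positions 3-10)
Total groups: 2

2


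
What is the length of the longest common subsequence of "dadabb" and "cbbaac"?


LCS of "dadabb" and "cbbaac"
DP table:
           c    b    b    a    a    c
      0    0    0    0    0    0    0
  d   0    0    0    0    0    0    0
  a   0    0    0    0    1    1    1
  d   0    0    0    0    1    1    1
  a   0    0    0    0    1    2    2
  b   0    0    1    1    1    2    2
  b   0    0    1    2    2    2    2
LCS length = dp[6][6] = 2

2


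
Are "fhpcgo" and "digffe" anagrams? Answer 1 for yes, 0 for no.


Strings: "fhpcgo", "digffe"
Sorted first:  cfghop
Sorted second: deffgi
Differ at position 0: 'c' vs 'd' => not anagrams

0


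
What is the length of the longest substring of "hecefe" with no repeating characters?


Input: "hecefe"
Sliding window (track last position of each char):
  Position 0 ('h'): window [0,0] length 1 -- new best
  Position 1 ('e'): window [0,1] length 2 -- new best
  Position 2 ('c'): window [0,2] length 3 -- new best
  Position 3 ('e'): repeat (last at 1), move window start to 2
  Position 3 ('e'): window [2,3] length 2
  Position 4 ('f'): window [2,4] length 3
  Position 5 ('e'): repeat (last at 3), move window start to 4
  Position 5 ('e'): window [4,5] length 2
Longest substring with no repeats: "hec" with length 3

3


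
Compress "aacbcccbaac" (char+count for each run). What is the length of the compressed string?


Input: aacbcccbaac
Runs:
  'a' x 2 => "a2"
  'c' x 1 => "c1"
  'b' x 1 => "b1"
  'c' x 3 => "c3"
  'b' x 1 => "b1"
  'a' x 2 => "a2"
  'c' x 1 => "c1"
Compressed: "a2c1b1c3b1a2c1"
Compressed length: 14

14


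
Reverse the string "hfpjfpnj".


Input: hfpjfpnj
Reading characters right to left:
  Position 7: 'j'
  Position 6: 'n'
  Position 5: 'p'
  Position 4: 'f'
  Position 3: 'j'
  Position 2: 'p'
  Position 1: 'f'
  Position 0: 'h'
Reversed: jnpfjpfh

jnpfjpfh


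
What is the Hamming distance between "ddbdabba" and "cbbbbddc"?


Comparing "ddbdabba" and "cbbbbddc" position by position:
  Position 0: 'd' vs 'c' => differ
  Position 1: 'd' vs 'b' => differ
  Position 2: 'b' vs 'b' => same
  Position 3: 'd' vs 'b' => differ
  Position 4: 'a' vs 'b' => differ
  Position 5: 'b' vs 'd' => differ
  Position 6: 'b' vs 'd' => differ
  Position 7: 'a' vs 'c' => differ
Total differences (Hamming distance): 7

7


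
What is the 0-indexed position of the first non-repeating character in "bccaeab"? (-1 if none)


Input: bccaeab
Character frequencies:
  'a': 2
  'b': 2
  'c': 2
  'e': 1
Scanning left to right for freq == 1:
  Position 0 ('b'): freq=2, skip
  Position 1 ('c'): freq=2, skip
  Position 2 ('c'): freq=2, skip
  Position 3 ('a'): freq=2, skip
  Position 4 ('e'): unique! => answer = 4

4


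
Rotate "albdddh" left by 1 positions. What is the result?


Input: "albdddh", rotate left by 1
First 1 characters: "a"
Remaining characters: "lbdddh"
Concatenate remaining + first: "lbdddh" + "a" = "lbdddha"

lbdddha


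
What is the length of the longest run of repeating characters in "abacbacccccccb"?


Input: "abacbacccccccb"
Scanning for longest run:
  Position 1 ('b'): new char, reset run to 1
  Position 2 ('a'): new char, reset run to 1
  Position 3 ('c'): new char, reset run to 1
  Position 4 ('b'): new char, reset run to 1
  Position 5 ('a'): new char, reset run to 1
  Position 6 ('c'): new char, reset run to 1
  Position 7 ('c'): continues run of 'c', length=2
  Position 8 ('c'): continues run of 'c', length=3
  Position 9 ('c'): continues run of 'c', length=4
  Position 10 ('c'): continues run of 'c', length=5
  Position 11 ('c'): continues run of 'c', length=6
  Position 12 ('c'): continues run of 'c', length=7
  Position 13 ('b'): new char, reset run to 1
Longest run: 'c' with length 7

7


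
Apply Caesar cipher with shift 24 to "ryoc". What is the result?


Caesar cipher: shift "ryoc" by 24
  'r' (pos 17) + 24 = pos 15 = 'p'
  'y' (pos 24) + 24 = pos 22 = 'w'
  'o' (pos 14) + 24 = pos 12 = 'm'
  'c' (pos 2) + 24 = pos 0 = 'a'
Result: pwma

pwma


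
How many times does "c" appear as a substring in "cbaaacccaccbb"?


Searching for "c" in "cbaaacccaccbb"
Scanning each position:
  Position 0: "c" => MATCH
  Position 1: "b" => no
  Position 2: "a" => no
  Position 3: "a" => no
  Position 4: "a" => no
  Position 5: "c" => MATCH
  Position 6: "c" => MATCH
  Position 7: "c" => MATCH
  Position 8: "a" => no
  Position 9: "c" => MATCH
  Position 10: "c" => MATCH
  Position 11: "b" => no
  Position 12: "b" => no
Total occurrences: 6

6


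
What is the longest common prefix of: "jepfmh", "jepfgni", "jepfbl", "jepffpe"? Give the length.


Words: jepfmh, jepfgni, jepfbl, jepffpe
  Position 0: all 'j' => match
  Position 1: all 'e' => match
  Position 2: all 'p' => match
  Position 3: all 'f' => match
  Position 4: ('m', 'g', 'b', 'f') => mismatch, stop
LCP = "jepf" (length 4)

4


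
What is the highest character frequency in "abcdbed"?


Input: abcdbed
Character counts:
  'a': 1
  'b': 2
  'c': 1
  'd': 2
  'e': 1
Maximum frequency: 2

2


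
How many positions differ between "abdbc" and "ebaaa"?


Comparing "abdbc" and "ebaaa" position by position:
  Position 0: 'a' vs 'e' => DIFFER
  Position 1: 'b' vs 'b' => same
  Position 2: 'd' vs 'a' => DIFFER
  Position 3: 'b' vs 'a' => DIFFER
  Position 4: 'c' vs 'a' => DIFFER
Positions that differ: 4

4


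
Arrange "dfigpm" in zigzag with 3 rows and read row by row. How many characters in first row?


Zigzag "dfigpm" into 3 rows:
Placing characters:
  'd' => row 0
  'f' => row 1
  'i' => row 2
  'g' => row 1
  'p' => row 0
  'm' => row 1
Rows:
  Row 0: "dp"
  Row 1: "fgm"
  Row 2: "i"
First row length: 2

2


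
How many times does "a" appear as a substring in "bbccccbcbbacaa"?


Searching for "a" in "bbccccbcbbacaa"
Scanning each position:
  Position 0: "b" => no
  Position 1: "b" => no
  Position 2: "c" => no
  Position 3: "c" => no
  Position 4: "c" => no
  Position 5: "c" => no
  Position 6: "b" => no
  Position 7: "c" => no
  Position 8: "b" => no
  Position 9: "b" => no
  Position 10: "a" => MATCH
  Position 11: "c" => no
  Position 12: "a" => MATCH
  Position 13: "a" => MATCH
Total occurrences: 3

3


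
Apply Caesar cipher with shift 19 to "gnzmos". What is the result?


Caesar cipher: shift "gnzmos" by 19
  'g' (pos 6) + 19 = pos 25 = 'z'
  'n' (pos 13) + 19 = pos 6 = 'g'
  'z' (pos 25) + 19 = pos 18 = 's'
  'm' (pos 12) + 19 = pos 5 = 'f'
  'o' (pos 14) + 19 = pos 7 = 'h'
  's' (pos 18) + 19 = pos 11 = 'l'
Result: zgsfhl

zgsfhl


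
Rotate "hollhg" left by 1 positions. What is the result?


Input: "hollhg", rotate left by 1
First 1 characters: "h"
Remaining characters: "ollhg"
Concatenate remaining + first: "ollhg" + "h" = "ollhgh"

ollhgh


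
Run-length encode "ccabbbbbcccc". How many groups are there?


Input: ccabbbbbcccc
Scanning for consecutive runs:
  Group 1: 'c' x 2 (positions 0-1)
  Group 2: 'a' x 1 (positions 2-2)
  Group 3: 'b' x 5 (positions 3-7)
  Group 4: 'c' x 4 (positions 8-11)
Total groups: 4

4


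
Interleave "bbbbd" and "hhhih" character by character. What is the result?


Interleaving "bbbbd" and "hhhih":
  Position 0: 'b' from first, 'h' from second => "bh"
  Position 1: 'b' from first, 'h' from second => "bh"
  Position 2: 'b' from first, 'h' from second => "bh"
  Position 3: 'b' from first, 'i' from second => "bi"
  Position 4: 'd' from first, 'h' from second => "dh"
Result: bhbhbhbidh

bhbhbhbidh


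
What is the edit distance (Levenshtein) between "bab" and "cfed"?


Computing edit distance: "bab" -> "cfed"
DP table:
           c    f    e    d
      0    1    2    3    4
  b   1    1    2    3    4
  a   2    2    2    3    4
  b   3    3    3    3    4
Edit distance = dp[3][4] = 4

4


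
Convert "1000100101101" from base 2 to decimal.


Input: "1000100101101" in base 2
Positional expansion:
  Digit '1' (value 1) x 2^12 = 4096
  Digit '0' (value 0) x 2^11 = 0
  Digit '0' (value 0) x 2^10 = 0
  Digit '0' (value 0) x 2^9 = 0
  Digit '1' (value 1) x 2^8 = 256
  Digit '0' (value 0) x 2^7 = 0
  Digit '0' (value 0) x 2^6 = 0
  Digit '1' (value 1) x 2^5 = 32
  Digit '0' (value 0) x 2^4 = 0
  Digit '1' (value 1) x 2^3 = 8
  Digit '1' (value 1) x 2^2 = 4
  Digit '0' (value 0) x 2^1 = 0
  Digit '1' (value 1) x 2^0 = 1
Sum = 4397

4397


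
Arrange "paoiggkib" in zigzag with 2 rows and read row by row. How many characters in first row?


Zigzag "paoiggkib" into 2 rows:
Placing characters:
  'p' => row 0
  'a' => row 1
  'o' => row 0
  'i' => row 1
  'g' => row 0
  'g' => row 1
  'k' => row 0
  'i' => row 1
  'b' => row 0
Rows:
  Row 0: "pogkb"
  Row 1: "aigi"
First row length: 5

5


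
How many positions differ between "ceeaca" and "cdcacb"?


Comparing "ceeaca" and "cdcacb" position by position:
  Position 0: 'c' vs 'c' => same
  Position 1: 'e' vs 'd' => DIFFER
  Position 2: 'e' vs 'c' => DIFFER
  Position 3: 'a' vs 'a' => same
  Position 4: 'c' vs 'c' => same
  Position 5: 'a' vs 'b' => DIFFER
Positions that differ: 3

3


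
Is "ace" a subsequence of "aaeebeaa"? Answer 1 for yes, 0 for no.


Check if "ace" is a subsequence of "aaeebeaa"
Greedy scan:
  Position 0 ('a'): matches sub[0] = 'a'
  Position 1 ('a'): no match needed
  Position 2 ('e'): no match needed
  Position 3 ('e'): no match needed
  Position 4 ('b'): no match needed
  Position 5 ('e'): no match needed
  Position 6 ('a'): no match needed
  Position 7 ('a'): no match needed
Only matched 1/3 characters => not a subsequence

0


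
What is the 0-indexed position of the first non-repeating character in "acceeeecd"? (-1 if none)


Input: acceeeecd
Character frequencies:
  'a': 1
  'c': 3
  'd': 1
  'e': 4
Scanning left to right for freq == 1:
  Position 0 ('a'): unique! => answer = 0

0


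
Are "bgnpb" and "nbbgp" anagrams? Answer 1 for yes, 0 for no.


Strings: "bgnpb", "nbbgp"
Sorted first:  bbgnp
Sorted second: bbgnp
Sorted forms match => anagrams

1


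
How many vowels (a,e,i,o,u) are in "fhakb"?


Input: fhakb
Checking each character:
  'f' at position 0: consonant
  'h' at position 1: consonant
  'a' at position 2: vowel (running total: 1)
  'k' at position 3: consonant
  'b' at position 4: consonant
Total vowels: 1

1
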